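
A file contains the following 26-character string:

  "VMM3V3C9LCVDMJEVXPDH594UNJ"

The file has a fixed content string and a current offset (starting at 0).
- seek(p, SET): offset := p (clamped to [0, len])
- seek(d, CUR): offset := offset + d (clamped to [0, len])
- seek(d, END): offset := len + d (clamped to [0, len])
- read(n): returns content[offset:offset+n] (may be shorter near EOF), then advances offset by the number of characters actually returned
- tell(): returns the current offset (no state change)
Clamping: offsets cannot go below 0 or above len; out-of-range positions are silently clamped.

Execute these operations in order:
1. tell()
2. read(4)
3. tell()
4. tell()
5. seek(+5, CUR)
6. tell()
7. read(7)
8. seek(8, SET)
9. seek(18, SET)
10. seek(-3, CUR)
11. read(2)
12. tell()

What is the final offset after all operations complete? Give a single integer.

After 1 (tell()): offset=0
After 2 (read(4)): returned 'VMM3', offset=4
After 3 (tell()): offset=4
After 4 (tell()): offset=4
After 5 (seek(+5, CUR)): offset=9
After 6 (tell()): offset=9
After 7 (read(7)): returned 'CVDMJEV', offset=16
After 8 (seek(8, SET)): offset=8
After 9 (seek(18, SET)): offset=18
After 10 (seek(-3, CUR)): offset=15
After 11 (read(2)): returned 'VX', offset=17
After 12 (tell()): offset=17

Answer: 17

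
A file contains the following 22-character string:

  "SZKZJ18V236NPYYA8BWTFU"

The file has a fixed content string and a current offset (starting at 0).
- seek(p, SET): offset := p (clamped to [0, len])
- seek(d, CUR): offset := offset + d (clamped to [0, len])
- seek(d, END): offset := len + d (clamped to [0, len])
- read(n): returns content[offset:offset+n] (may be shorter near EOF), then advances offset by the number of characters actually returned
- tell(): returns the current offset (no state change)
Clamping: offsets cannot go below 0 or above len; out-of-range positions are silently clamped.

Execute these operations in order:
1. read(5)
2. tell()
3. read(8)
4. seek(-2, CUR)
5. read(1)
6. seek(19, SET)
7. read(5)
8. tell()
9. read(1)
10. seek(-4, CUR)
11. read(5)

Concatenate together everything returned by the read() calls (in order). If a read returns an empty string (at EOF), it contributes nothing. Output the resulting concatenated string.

After 1 (read(5)): returned 'SZKZJ', offset=5
After 2 (tell()): offset=5
After 3 (read(8)): returned '18V236NP', offset=13
After 4 (seek(-2, CUR)): offset=11
After 5 (read(1)): returned 'N', offset=12
After 6 (seek(19, SET)): offset=19
After 7 (read(5)): returned 'TFU', offset=22
After 8 (tell()): offset=22
After 9 (read(1)): returned '', offset=22
After 10 (seek(-4, CUR)): offset=18
After 11 (read(5)): returned 'WTFU', offset=22

Answer: SZKZJ18V236NPNTFUWTFU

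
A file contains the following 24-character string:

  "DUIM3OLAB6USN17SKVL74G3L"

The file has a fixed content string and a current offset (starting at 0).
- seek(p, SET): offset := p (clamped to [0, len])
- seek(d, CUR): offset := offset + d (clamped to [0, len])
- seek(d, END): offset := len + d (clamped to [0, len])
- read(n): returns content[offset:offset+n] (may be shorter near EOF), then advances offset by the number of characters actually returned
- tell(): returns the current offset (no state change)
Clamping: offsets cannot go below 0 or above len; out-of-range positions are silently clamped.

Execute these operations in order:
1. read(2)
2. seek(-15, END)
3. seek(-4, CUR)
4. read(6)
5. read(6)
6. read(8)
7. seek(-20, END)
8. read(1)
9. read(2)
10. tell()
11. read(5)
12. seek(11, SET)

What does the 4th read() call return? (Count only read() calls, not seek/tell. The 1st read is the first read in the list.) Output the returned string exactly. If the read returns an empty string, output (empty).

After 1 (read(2)): returned 'DU', offset=2
After 2 (seek(-15, END)): offset=9
After 3 (seek(-4, CUR)): offset=5
After 4 (read(6)): returned 'OLAB6U', offset=11
After 5 (read(6)): returned 'SN17SK', offset=17
After 6 (read(8)): returned 'VL74G3L', offset=24
After 7 (seek(-20, END)): offset=4
After 8 (read(1)): returned '3', offset=5
After 9 (read(2)): returned 'OL', offset=7
After 10 (tell()): offset=7
After 11 (read(5)): returned 'AB6US', offset=12
After 12 (seek(11, SET)): offset=11

Answer: VL74G3L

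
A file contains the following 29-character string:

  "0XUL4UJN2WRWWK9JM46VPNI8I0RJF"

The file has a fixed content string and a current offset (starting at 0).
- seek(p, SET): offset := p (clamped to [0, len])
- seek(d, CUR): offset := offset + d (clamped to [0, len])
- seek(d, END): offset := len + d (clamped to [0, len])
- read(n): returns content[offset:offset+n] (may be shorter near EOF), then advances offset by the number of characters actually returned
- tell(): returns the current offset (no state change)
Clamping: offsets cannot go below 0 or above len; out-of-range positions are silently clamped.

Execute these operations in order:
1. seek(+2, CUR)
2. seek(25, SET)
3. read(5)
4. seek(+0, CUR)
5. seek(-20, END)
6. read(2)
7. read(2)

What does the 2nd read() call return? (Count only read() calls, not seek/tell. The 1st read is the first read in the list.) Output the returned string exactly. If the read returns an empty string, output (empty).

Answer: WR

Derivation:
After 1 (seek(+2, CUR)): offset=2
After 2 (seek(25, SET)): offset=25
After 3 (read(5)): returned '0RJF', offset=29
After 4 (seek(+0, CUR)): offset=29
After 5 (seek(-20, END)): offset=9
After 6 (read(2)): returned 'WR', offset=11
After 7 (read(2)): returned 'WW', offset=13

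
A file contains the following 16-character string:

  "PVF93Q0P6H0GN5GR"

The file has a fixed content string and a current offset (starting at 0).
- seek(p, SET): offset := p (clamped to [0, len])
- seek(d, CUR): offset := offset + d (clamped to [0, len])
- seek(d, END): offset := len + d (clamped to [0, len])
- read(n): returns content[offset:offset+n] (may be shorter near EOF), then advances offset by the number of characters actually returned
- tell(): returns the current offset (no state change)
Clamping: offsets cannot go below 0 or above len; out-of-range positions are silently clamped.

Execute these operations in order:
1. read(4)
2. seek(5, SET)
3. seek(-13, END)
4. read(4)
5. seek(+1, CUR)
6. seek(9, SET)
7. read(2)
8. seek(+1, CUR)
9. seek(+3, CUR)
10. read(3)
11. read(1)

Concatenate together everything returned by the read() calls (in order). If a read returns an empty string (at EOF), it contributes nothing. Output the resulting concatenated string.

Answer: PVF993Q0H0R

Derivation:
After 1 (read(4)): returned 'PVF9', offset=4
After 2 (seek(5, SET)): offset=5
After 3 (seek(-13, END)): offset=3
After 4 (read(4)): returned '93Q0', offset=7
After 5 (seek(+1, CUR)): offset=8
After 6 (seek(9, SET)): offset=9
After 7 (read(2)): returned 'H0', offset=11
After 8 (seek(+1, CUR)): offset=12
After 9 (seek(+3, CUR)): offset=15
After 10 (read(3)): returned 'R', offset=16
After 11 (read(1)): returned '', offset=16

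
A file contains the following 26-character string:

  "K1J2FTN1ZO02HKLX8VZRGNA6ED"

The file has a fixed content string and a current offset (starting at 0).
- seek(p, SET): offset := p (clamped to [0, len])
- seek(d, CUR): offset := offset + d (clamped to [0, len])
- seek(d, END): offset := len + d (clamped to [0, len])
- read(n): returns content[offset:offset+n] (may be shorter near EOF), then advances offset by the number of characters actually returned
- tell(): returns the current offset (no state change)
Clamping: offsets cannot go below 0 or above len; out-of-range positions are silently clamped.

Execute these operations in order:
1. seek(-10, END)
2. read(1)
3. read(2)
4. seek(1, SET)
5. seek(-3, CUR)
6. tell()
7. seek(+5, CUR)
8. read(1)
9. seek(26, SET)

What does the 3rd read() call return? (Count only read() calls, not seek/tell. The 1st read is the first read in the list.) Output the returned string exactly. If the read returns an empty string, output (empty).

After 1 (seek(-10, END)): offset=16
After 2 (read(1)): returned '8', offset=17
After 3 (read(2)): returned 'VZ', offset=19
After 4 (seek(1, SET)): offset=1
After 5 (seek(-3, CUR)): offset=0
After 6 (tell()): offset=0
After 7 (seek(+5, CUR)): offset=5
After 8 (read(1)): returned 'T', offset=6
After 9 (seek(26, SET)): offset=26

Answer: T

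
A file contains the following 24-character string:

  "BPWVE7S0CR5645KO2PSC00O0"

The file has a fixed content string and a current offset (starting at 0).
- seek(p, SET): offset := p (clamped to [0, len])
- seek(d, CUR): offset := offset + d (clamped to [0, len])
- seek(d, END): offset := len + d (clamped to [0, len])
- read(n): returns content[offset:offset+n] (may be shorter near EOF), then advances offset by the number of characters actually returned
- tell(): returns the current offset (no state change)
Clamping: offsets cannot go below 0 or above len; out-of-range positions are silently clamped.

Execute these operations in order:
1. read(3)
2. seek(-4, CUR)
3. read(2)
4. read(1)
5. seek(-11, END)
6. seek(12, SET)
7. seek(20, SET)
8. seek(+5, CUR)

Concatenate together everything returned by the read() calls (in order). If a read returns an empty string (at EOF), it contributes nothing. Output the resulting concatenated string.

After 1 (read(3)): returned 'BPW', offset=3
After 2 (seek(-4, CUR)): offset=0
After 3 (read(2)): returned 'BP', offset=2
After 4 (read(1)): returned 'W', offset=3
After 5 (seek(-11, END)): offset=13
After 6 (seek(12, SET)): offset=12
After 7 (seek(20, SET)): offset=20
After 8 (seek(+5, CUR)): offset=24

Answer: BPWBPW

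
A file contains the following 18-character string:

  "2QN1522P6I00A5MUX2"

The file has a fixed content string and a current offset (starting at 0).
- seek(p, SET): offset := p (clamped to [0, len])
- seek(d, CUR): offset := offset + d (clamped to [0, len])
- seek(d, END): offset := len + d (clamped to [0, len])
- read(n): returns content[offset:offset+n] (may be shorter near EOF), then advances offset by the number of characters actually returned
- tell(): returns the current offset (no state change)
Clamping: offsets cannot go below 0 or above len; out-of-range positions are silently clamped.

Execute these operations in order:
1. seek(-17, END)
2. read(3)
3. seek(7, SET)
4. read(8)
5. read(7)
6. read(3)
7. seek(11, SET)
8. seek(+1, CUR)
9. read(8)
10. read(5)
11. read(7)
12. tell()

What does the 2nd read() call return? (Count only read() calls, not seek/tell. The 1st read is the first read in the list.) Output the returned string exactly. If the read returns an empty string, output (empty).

Answer: P6I00A5M

Derivation:
After 1 (seek(-17, END)): offset=1
After 2 (read(3)): returned 'QN1', offset=4
After 3 (seek(7, SET)): offset=7
After 4 (read(8)): returned 'P6I00A5M', offset=15
After 5 (read(7)): returned 'UX2', offset=18
After 6 (read(3)): returned '', offset=18
After 7 (seek(11, SET)): offset=11
After 8 (seek(+1, CUR)): offset=12
After 9 (read(8)): returned 'A5MUX2', offset=18
After 10 (read(5)): returned '', offset=18
After 11 (read(7)): returned '', offset=18
After 12 (tell()): offset=18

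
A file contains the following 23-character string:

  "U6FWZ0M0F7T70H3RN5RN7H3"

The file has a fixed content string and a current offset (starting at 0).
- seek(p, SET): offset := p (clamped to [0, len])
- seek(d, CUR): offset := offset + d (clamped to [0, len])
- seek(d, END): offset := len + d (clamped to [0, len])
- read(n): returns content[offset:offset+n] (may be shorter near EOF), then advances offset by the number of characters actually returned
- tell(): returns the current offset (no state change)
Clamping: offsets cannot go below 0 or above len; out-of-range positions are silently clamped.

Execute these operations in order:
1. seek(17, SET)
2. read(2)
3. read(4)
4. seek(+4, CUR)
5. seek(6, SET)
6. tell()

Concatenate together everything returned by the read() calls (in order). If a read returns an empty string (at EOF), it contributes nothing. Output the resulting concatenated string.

Answer: 5RN7H3

Derivation:
After 1 (seek(17, SET)): offset=17
After 2 (read(2)): returned '5R', offset=19
After 3 (read(4)): returned 'N7H3', offset=23
After 4 (seek(+4, CUR)): offset=23
After 5 (seek(6, SET)): offset=6
After 6 (tell()): offset=6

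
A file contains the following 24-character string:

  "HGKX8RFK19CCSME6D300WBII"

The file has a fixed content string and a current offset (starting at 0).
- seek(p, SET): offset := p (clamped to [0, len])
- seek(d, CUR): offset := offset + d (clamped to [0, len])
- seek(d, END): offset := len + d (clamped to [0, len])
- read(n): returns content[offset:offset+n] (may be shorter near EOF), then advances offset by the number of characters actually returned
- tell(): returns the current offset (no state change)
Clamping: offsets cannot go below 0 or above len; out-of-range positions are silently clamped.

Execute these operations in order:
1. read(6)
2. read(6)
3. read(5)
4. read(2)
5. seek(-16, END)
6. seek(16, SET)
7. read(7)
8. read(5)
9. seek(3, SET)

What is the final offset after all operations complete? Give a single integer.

Answer: 3

Derivation:
After 1 (read(6)): returned 'HGKX8R', offset=6
After 2 (read(6)): returned 'FK19CC', offset=12
After 3 (read(5)): returned 'SME6D', offset=17
After 4 (read(2)): returned '30', offset=19
After 5 (seek(-16, END)): offset=8
After 6 (seek(16, SET)): offset=16
After 7 (read(7)): returned 'D300WBI', offset=23
After 8 (read(5)): returned 'I', offset=24
After 9 (seek(3, SET)): offset=3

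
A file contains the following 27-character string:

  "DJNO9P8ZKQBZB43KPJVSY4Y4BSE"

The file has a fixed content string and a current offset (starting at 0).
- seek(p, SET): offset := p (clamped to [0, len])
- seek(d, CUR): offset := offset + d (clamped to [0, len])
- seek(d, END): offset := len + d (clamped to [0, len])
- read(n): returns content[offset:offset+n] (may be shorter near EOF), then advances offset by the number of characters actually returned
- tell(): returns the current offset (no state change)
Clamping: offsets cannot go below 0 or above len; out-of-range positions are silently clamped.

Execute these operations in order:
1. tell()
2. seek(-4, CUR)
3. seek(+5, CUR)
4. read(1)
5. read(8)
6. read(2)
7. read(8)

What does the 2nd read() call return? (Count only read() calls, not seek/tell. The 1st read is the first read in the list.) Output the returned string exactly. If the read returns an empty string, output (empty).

After 1 (tell()): offset=0
After 2 (seek(-4, CUR)): offset=0
After 3 (seek(+5, CUR)): offset=5
After 4 (read(1)): returned 'P', offset=6
After 5 (read(8)): returned '8ZKQBZB4', offset=14
After 6 (read(2)): returned '3K', offset=16
After 7 (read(8)): returned 'PJVSY4Y4', offset=24

Answer: 8ZKQBZB4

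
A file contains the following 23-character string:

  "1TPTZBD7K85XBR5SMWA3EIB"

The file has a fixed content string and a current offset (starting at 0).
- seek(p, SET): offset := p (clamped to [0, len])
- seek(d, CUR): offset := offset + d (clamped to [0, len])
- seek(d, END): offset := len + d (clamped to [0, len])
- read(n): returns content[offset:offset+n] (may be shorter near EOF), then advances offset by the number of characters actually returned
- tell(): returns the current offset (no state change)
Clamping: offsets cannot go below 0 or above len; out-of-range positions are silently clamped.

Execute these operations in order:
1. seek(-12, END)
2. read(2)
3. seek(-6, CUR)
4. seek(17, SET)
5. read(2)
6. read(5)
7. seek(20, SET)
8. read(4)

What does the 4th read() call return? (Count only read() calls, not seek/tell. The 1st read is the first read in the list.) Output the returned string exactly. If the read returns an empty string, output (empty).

After 1 (seek(-12, END)): offset=11
After 2 (read(2)): returned 'XB', offset=13
After 3 (seek(-6, CUR)): offset=7
After 4 (seek(17, SET)): offset=17
After 5 (read(2)): returned 'WA', offset=19
After 6 (read(5)): returned '3EIB', offset=23
After 7 (seek(20, SET)): offset=20
After 8 (read(4)): returned 'EIB', offset=23

Answer: EIB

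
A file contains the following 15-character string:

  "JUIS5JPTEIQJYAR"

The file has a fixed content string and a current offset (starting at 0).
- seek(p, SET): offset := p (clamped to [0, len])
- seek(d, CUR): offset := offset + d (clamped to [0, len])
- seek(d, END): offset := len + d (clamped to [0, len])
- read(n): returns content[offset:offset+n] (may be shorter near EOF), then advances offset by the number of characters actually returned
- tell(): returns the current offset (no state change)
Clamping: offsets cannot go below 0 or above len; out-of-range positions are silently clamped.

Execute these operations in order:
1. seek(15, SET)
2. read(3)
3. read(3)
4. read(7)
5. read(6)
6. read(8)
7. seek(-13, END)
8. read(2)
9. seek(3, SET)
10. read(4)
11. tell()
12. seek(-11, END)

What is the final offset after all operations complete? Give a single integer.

After 1 (seek(15, SET)): offset=15
After 2 (read(3)): returned '', offset=15
After 3 (read(3)): returned '', offset=15
After 4 (read(7)): returned '', offset=15
After 5 (read(6)): returned '', offset=15
After 6 (read(8)): returned '', offset=15
After 7 (seek(-13, END)): offset=2
After 8 (read(2)): returned 'IS', offset=4
After 9 (seek(3, SET)): offset=3
After 10 (read(4)): returned 'S5JP', offset=7
After 11 (tell()): offset=7
After 12 (seek(-11, END)): offset=4

Answer: 4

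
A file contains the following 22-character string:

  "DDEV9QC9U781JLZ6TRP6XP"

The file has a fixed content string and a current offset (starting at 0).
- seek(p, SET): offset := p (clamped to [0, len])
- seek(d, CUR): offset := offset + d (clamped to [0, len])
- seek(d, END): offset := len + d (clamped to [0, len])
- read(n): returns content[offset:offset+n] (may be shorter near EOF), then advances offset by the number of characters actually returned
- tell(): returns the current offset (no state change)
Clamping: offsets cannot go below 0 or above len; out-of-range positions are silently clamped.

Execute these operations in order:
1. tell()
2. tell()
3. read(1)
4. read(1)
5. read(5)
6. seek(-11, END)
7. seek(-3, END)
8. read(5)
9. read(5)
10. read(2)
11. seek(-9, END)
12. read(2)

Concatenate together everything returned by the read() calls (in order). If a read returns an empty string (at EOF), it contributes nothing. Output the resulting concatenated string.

After 1 (tell()): offset=0
After 2 (tell()): offset=0
After 3 (read(1)): returned 'D', offset=1
After 4 (read(1)): returned 'D', offset=2
After 5 (read(5)): returned 'EV9QC', offset=7
After 6 (seek(-11, END)): offset=11
After 7 (seek(-3, END)): offset=19
After 8 (read(5)): returned '6XP', offset=22
After 9 (read(5)): returned '', offset=22
After 10 (read(2)): returned '', offset=22
After 11 (seek(-9, END)): offset=13
After 12 (read(2)): returned 'LZ', offset=15

Answer: DDEV9QC6XPLZ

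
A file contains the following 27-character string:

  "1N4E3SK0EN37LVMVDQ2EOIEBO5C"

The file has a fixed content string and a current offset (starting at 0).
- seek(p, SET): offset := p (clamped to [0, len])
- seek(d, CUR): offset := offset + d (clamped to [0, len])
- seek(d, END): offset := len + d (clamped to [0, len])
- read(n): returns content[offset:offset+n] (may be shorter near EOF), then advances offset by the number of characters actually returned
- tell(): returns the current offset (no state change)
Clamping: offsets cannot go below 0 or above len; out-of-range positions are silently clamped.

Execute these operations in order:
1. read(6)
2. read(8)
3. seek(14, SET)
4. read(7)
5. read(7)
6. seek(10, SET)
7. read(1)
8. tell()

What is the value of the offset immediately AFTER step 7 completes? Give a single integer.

After 1 (read(6)): returned '1N4E3S', offset=6
After 2 (read(8)): returned 'K0EN37LV', offset=14
After 3 (seek(14, SET)): offset=14
After 4 (read(7)): returned 'MVDQ2EO', offset=21
After 5 (read(7)): returned 'IEBO5C', offset=27
After 6 (seek(10, SET)): offset=10
After 7 (read(1)): returned '3', offset=11

Answer: 11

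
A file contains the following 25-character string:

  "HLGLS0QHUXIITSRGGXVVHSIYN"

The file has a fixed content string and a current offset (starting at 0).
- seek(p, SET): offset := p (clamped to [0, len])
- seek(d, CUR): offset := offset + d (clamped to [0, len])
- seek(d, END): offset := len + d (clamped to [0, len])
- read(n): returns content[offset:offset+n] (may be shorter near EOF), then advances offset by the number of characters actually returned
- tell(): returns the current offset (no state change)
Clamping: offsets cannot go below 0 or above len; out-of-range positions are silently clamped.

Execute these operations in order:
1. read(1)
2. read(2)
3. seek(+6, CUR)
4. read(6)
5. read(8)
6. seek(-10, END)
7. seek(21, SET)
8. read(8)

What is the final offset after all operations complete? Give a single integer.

Answer: 25

Derivation:
After 1 (read(1)): returned 'H', offset=1
After 2 (read(2)): returned 'LG', offset=3
After 3 (seek(+6, CUR)): offset=9
After 4 (read(6)): returned 'XIITSR', offset=15
After 5 (read(8)): returned 'GGXVVHSI', offset=23
After 6 (seek(-10, END)): offset=15
After 7 (seek(21, SET)): offset=21
After 8 (read(8)): returned 'SIYN', offset=25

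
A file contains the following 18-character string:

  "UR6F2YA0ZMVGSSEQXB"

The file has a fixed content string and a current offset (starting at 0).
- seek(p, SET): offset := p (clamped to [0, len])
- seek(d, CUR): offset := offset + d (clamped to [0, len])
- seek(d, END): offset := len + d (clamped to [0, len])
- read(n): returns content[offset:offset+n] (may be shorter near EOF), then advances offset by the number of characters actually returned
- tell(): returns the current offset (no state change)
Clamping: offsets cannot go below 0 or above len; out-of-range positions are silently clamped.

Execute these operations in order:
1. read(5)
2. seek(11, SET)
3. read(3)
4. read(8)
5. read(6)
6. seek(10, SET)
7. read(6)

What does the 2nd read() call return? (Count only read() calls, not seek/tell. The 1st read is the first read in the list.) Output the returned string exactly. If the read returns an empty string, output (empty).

After 1 (read(5)): returned 'UR6F2', offset=5
After 2 (seek(11, SET)): offset=11
After 3 (read(3)): returned 'GSS', offset=14
After 4 (read(8)): returned 'EQXB', offset=18
After 5 (read(6)): returned '', offset=18
After 6 (seek(10, SET)): offset=10
After 7 (read(6)): returned 'VGSSEQ', offset=16

Answer: GSS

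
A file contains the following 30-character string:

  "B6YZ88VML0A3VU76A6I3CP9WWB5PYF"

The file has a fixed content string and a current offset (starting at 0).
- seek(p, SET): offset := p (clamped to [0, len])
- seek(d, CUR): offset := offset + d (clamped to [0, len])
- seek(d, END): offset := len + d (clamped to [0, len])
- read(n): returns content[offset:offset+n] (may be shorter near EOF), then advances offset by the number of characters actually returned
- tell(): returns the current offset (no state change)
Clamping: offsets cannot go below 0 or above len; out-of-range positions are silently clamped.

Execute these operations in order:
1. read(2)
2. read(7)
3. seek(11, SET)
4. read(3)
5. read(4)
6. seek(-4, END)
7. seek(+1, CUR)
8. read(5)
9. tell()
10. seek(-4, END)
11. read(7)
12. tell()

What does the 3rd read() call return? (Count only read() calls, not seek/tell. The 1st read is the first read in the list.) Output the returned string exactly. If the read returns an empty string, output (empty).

Answer: 3VU

Derivation:
After 1 (read(2)): returned 'B6', offset=2
After 2 (read(7)): returned 'YZ88VML', offset=9
After 3 (seek(11, SET)): offset=11
After 4 (read(3)): returned '3VU', offset=14
After 5 (read(4)): returned '76A6', offset=18
After 6 (seek(-4, END)): offset=26
After 7 (seek(+1, CUR)): offset=27
After 8 (read(5)): returned 'PYF', offset=30
After 9 (tell()): offset=30
After 10 (seek(-4, END)): offset=26
After 11 (read(7)): returned '5PYF', offset=30
After 12 (tell()): offset=30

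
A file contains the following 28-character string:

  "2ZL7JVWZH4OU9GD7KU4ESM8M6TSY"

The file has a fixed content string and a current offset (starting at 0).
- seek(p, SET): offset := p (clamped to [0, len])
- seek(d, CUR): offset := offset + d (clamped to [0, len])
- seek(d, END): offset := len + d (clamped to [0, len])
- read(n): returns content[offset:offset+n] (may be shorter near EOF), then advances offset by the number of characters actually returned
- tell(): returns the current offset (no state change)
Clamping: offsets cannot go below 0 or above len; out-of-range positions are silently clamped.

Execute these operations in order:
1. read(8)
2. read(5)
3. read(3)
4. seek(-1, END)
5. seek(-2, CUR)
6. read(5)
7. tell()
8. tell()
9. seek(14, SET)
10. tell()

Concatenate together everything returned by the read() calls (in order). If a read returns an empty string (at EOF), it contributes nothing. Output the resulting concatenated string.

After 1 (read(8)): returned '2ZL7JVWZ', offset=8
After 2 (read(5)): returned 'H4OU9', offset=13
After 3 (read(3)): returned 'GD7', offset=16
After 4 (seek(-1, END)): offset=27
After 5 (seek(-2, CUR)): offset=25
After 6 (read(5)): returned 'TSY', offset=28
After 7 (tell()): offset=28
After 8 (tell()): offset=28
After 9 (seek(14, SET)): offset=14
After 10 (tell()): offset=14

Answer: 2ZL7JVWZH4OU9GD7TSY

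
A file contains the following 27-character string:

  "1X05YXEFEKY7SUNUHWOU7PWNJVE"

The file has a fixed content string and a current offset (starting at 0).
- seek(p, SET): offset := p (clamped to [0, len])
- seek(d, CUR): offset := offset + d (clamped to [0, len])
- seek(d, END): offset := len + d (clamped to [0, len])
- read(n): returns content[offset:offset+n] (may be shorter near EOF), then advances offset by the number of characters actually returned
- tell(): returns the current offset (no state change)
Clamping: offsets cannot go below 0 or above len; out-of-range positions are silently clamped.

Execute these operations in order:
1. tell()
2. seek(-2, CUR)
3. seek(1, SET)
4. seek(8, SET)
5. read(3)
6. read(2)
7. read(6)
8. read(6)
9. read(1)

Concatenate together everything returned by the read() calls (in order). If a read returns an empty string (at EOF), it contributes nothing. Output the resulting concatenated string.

After 1 (tell()): offset=0
After 2 (seek(-2, CUR)): offset=0
After 3 (seek(1, SET)): offset=1
After 4 (seek(8, SET)): offset=8
After 5 (read(3)): returned 'EKY', offset=11
After 6 (read(2)): returned '7S', offset=13
After 7 (read(6)): returned 'UNUHWO', offset=19
After 8 (read(6)): returned 'U7PWNJ', offset=25
After 9 (read(1)): returned 'V', offset=26

Answer: EKY7SUNUHWOU7PWNJV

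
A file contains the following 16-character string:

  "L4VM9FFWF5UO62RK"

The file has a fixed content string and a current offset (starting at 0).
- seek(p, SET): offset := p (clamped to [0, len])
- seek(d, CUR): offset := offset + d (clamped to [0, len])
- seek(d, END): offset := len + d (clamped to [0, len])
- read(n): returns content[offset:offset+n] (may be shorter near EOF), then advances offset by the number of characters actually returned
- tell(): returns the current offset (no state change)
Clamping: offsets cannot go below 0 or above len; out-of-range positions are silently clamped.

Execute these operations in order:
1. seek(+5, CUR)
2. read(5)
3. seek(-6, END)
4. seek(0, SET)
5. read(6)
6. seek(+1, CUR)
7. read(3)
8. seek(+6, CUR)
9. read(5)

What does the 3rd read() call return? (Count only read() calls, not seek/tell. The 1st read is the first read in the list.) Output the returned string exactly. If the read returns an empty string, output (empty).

After 1 (seek(+5, CUR)): offset=5
After 2 (read(5)): returned 'FFWF5', offset=10
After 3 (seek(-6, END)): offset=10
After 4 (seek(0, SET)): offset=0
After 5 (read(6)): returned 'L4VM9F', offset=6
After 6 (seek(+1, CUR)): offset=7
After 7 (read(3)): returned 'WF5', offset=10
After 8 (seek(+6, CUR)): offset=16
After 9 (read(5)): returned '', offset=16

Answer: WF5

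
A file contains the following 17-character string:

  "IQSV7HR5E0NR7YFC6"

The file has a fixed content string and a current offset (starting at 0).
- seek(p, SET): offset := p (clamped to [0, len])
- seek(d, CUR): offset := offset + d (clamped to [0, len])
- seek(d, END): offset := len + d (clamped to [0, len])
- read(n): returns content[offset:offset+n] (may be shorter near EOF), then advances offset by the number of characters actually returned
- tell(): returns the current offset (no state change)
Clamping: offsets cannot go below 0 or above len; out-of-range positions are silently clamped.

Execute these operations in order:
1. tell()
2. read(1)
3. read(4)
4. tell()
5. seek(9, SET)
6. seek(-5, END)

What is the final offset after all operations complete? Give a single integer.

After 1 (tell()): offset=0
After 2 (read(1)): returned 'I', offset=1
After 3 (read(4)): returned 'QSV7', offset=5
After 4 (tell()): offset=5
After 5 (seek(9, SET)): offset=9
After 6 (seek(-5, END)): offset=12

Answer: 12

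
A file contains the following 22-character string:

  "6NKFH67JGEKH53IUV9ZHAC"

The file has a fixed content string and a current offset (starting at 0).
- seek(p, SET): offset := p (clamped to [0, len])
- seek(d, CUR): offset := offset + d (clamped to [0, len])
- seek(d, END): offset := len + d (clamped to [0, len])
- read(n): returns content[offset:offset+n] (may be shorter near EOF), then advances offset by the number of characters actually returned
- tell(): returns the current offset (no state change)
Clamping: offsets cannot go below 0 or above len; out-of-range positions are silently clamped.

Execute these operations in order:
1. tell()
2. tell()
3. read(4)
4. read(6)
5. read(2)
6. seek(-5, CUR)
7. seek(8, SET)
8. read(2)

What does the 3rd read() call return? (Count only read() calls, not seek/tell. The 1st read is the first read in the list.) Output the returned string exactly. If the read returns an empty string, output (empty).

Answer: KH

Derivation:
After 1 (tell()): offset=0
After 2 (tell()): offset=0
After 3 (read(4)): returned '6NKF', offset=4
After 4 (read(6)): returned 'H67JGE', offset=10
After 5 (read(2)): returned 'KH', offset=12
After 6 (seek(-5, CUR)): offset=7
After 7 (seek(8, SET)): offset=8
After 8 (read(2)): returned 'GE', offset=10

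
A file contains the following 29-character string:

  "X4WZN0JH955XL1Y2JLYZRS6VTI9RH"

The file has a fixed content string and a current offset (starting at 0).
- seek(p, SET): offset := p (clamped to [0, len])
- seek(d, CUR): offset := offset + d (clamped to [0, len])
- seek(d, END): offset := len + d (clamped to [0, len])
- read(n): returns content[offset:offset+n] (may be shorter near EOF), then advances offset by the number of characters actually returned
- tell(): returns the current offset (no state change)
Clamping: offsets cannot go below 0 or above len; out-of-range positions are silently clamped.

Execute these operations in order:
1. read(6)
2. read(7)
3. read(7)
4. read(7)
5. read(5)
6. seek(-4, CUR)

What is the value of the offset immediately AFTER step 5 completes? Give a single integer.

Answer: 29

Derivation:
After 1 (read(6)): returned 'X4WZN0', offset=6
After 2 (read(7)): returned 'JH955XL', offset=13
After 3 (read(7)): returned '1Y2JLYZ', offset=20
After 4 (read(7)): returned 'RS6VTI9', offset=27
After 5 (read(5)): returned 'RH', offset=29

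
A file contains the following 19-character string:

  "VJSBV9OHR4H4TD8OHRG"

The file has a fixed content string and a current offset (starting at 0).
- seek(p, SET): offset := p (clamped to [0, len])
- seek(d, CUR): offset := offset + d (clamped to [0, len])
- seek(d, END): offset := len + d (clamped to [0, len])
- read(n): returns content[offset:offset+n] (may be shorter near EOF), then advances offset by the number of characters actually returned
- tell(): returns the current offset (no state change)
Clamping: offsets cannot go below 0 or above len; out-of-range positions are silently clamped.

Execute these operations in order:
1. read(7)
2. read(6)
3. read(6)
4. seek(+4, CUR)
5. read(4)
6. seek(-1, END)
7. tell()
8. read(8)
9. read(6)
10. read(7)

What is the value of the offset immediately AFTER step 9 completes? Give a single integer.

Answer: 19

Derivation:
After 1 (read(7)): returned 'VJSBV9O', offset=7
After 2 (read(6)): returned 'HR4H4T', offset=13
After 3 (read(6)): returned 'D8OHRG', offset=19
After 4 (seek(+4, CUR)): offset=19
After 5 (read(4)): returned '', offset=19
After 6 (seek(-1, END)): offset=18
After 7 (tell()): offset=18
After 8 (read(8)): returned 'G', offset=19
After 9 (read(6)): returned '', offset=19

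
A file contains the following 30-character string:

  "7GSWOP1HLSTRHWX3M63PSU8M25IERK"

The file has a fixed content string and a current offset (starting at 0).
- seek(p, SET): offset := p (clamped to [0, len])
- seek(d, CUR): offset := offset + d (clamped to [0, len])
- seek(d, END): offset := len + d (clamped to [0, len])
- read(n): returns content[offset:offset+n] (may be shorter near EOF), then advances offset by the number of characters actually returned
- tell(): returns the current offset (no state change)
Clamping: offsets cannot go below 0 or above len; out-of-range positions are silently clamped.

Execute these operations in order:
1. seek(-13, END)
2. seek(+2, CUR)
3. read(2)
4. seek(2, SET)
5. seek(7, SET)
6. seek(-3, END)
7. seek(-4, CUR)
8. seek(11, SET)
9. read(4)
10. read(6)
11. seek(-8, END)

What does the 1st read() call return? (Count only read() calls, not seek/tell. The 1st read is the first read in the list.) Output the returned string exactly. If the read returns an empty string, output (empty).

After 1 (seek(-13, END)): offset=17
After 2 (seek(+2, CUR)): offset=19
After 3 (read(2)): returned 'PS', offset=21
After 4 (seek(2, SET)): offset=2
After 5 (seek(7, SET)): offset=7
After 6 (seek(-3, END)): offset=27
After 7 (seek(-4, CUR)): offset=23
After 8 (seek(11, SET)): offset=11
After 9 (read(4)): returned 'RHWX', offset=15
After 10 (read(6)): returned '3M63PS', offset=21
After 11 (seek(-8, END)): offset=22

Answer: PS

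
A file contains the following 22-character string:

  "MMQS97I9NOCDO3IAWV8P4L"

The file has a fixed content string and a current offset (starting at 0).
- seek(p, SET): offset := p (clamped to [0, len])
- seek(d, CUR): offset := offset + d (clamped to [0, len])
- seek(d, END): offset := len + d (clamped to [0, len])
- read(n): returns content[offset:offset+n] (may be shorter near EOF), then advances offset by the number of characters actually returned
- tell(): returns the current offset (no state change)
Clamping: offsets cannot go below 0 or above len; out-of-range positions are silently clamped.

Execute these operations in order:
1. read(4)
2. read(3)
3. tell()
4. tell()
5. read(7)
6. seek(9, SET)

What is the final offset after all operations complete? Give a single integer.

After 1 (read(4)): returned 'MMQS', offset=4
After 2 (read(3)): returned '97I', offset=7
After 3 (tell()): offset=7
After 4 (tell()): offset=7
After 5 (read(7)): returned '9NOCDO3', offset=14
After 6 (seek(9, SET)): offset=9

Answer: 9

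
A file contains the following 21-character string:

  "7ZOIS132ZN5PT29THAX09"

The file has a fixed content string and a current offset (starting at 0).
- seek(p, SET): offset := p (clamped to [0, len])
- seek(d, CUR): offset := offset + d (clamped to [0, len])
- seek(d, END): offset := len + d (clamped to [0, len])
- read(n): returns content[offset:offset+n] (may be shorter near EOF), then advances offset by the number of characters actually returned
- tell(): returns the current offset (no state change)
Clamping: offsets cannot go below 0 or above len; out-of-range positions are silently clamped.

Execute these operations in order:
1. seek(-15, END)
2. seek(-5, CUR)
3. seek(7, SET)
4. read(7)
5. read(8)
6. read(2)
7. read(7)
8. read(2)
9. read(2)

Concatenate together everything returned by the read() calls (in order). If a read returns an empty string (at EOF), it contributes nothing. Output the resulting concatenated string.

Answer: 2ZN5PT29THAX09

Derivation:
After 1 (seek(-15, END)): offset=6
After 2 (seek(-5, CUR)): offset=1
After 3 (seek(7, SET)): offset=7
After 4 (read(7)): returned '2ZN5PT2', offset=14
After 5 (read(8)): returned '9THAX09', offset=21
After 6 (read(2)): returned '', offset=21
After 7 (read(7)): returned '', offset=21
After 8 (read(2)): returned '', offset=21
After 9 (read(2)): returned '', offset=21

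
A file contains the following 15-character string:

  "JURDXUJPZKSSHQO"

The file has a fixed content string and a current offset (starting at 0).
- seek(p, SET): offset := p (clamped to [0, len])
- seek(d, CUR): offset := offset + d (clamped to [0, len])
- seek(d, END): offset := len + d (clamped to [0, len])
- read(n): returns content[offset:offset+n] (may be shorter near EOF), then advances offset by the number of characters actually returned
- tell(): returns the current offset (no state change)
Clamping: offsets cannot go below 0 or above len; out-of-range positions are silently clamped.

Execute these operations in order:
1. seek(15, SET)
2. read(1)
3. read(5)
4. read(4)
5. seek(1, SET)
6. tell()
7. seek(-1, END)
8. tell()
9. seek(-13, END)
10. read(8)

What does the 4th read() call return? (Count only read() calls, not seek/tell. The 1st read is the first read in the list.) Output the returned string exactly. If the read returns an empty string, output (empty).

After 1 (seek(15, SET)): offset=15
After 2 (read(1)): returned '', offset=15
After 3 (read(5)): returned '', offset=15
After 4 (read(4)): returned '', offset=15
After 5 (seek(1, SET)): offset=1
After 6 (tell()): offset=1
After 7 (seek(-1, END)): offset=14
After 8 (tell()): offset=14
After 9 (seek(-13, END)): offset=2
After 10 (read(8)): returned 'RDXUJPZK', offset=10

Answer: RDXUJPZK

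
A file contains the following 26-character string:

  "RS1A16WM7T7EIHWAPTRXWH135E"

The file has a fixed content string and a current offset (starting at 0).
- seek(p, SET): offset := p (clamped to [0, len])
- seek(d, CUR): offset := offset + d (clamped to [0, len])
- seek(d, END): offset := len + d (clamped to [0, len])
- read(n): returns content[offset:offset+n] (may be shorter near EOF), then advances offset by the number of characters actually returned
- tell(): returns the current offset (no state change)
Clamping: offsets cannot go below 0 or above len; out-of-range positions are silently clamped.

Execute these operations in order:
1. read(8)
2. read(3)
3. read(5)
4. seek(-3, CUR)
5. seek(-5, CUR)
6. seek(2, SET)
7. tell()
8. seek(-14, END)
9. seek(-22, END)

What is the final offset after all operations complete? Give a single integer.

After 1 (read(8)): returned 'RS1A16WM', offset=8
After 2 (read(3)): returned '7T7', offset=11
After 3 (read(5)): returned 'EIHWA', offset=16
After 4 (seek(-3, CUR)): offset=13
After 5 (seek(-5, CUR)): offset=8
After 6 (seek(2, SET)): offset=2
After 7 (tell()): offset=2
After 8 (seek(-14, END)): offset=12
After 9 (seek(-22, END)): offset=4

Answer: 4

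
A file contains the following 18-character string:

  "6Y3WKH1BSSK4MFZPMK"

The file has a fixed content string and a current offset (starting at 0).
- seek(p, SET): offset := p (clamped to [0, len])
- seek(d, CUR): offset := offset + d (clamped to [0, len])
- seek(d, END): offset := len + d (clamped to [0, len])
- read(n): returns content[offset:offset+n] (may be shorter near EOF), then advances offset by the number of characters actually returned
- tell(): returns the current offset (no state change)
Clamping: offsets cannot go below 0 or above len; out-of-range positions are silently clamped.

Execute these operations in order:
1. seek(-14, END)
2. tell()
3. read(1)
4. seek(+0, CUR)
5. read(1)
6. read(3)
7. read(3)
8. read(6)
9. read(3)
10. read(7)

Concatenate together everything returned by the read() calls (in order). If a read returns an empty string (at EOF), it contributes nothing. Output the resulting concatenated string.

Answer: KH1BSSK4MFZPMK

Derivation:
After 1 (seek(-14, END)): offset=4
After 2 (tell()): offset=4
After 3 (read(1)): returned 'K', offset=5
After 4 (seek(+0, CUR)): offset=5
After 5 (read(1)): returned 'H', offset=6
After 6 (read(3)): returned '1BS', offset=9
After 7 (read(3)): returned 'SK4', offset=12
After 8 (read(6)): returned 'MFZPMK', offset=18
After 9 (read(3)): returned '', offset=18
After 10 (read(7)): returned '', offset=18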